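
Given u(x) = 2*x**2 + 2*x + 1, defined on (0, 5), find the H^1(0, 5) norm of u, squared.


||u||_{H^1}^2 = 5025

The H^1 norm (squared) on an interval (0, L) is
  ||u||_{H^1}^2 = ∫_0^L u(x)^2 dx + ∫_0^L u'(x)^2 dx.
Compute u'(x) = 4*x + 2.
Then u(x)^2 = 4*x**4 + 8*x**3 + 8*x**2 + 4*x + 1 and u'(x)^2 = 16*x**2 + 16*x + 4.
Integrate each monomial from 0 to 5 using ∫_0^5 c·x^n dx = c·5^(n+1)/(n+1):
  ∫_0^5 u(x)^2 dx = ∫_0^5 (4*x^4 + 8*x^3 + 8*x^2 + 4*x + 1) dx. Term by term:
    ∫_0^5 4*x^4 dx = 2500;  ∫_0^5 8*x^3 dx = 1250;  ∫_0^5 8*x^2 dx = 1000/3;
    ∫_0^5 4*x dx = 50;  ∫_0^5 1 dx = 5.
  Sum: 2500 + 1250 + 1000/3 + 50 + 5 = 12415/3.
  ∫_0^5 u'(x)^2 dx = ∫_0^5 (16*x^2 + 16*x + 4) dx. Term by term:
    ∫_0^5 16*x^2 dx = 2000/3;  ∫_0^5 16*x dx = 200;  ∫_0^5 4 dx = 20.
  Sum: 2000/3 + 200 + 20 = 2660/3.
Adding: ||u||_{H^1}^2 = 12415/3 + 2660/3 = 5025.


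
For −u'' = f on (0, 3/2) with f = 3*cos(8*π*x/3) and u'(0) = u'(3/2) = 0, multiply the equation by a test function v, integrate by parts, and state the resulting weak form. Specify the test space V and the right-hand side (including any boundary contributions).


V = H^1(0, 3/2) (no boundary constraint on v; u is determined up to an additive constant); weak form: ∫_0^3/2 u'v' dx = ∫_0^3/2 (3*cos(8*π*x/3)) v dx for all v ∈ V.

Multiply both sides by a test function v and integrate from 0 to 3/2:
  ∫_0^3/2 −u''(x) v(x) dx = ∫_0^3/2 f(x) v(x) dx.
Integrate the LHS by parts once:
  ∫_0^3/2 −u'' v dx = −[u'(x) v(x)]_0^3/2 + ∫_0^3/2 u'(x) v'(x) dx.
Thus ∫_0^3/2 u'(x) v'(x) dx = ∫_0^3/2 f(x) v(x) dx + [u'(x) v(x)]_0^3/2.
Choose V so that boundary terms are either known or forced to vanish.
u has homogeneous Neumann: u'(0) = u'(3/2) = 0. So [u' v]_0^3/2 = 0·v(3/2) − 0·v(0) = 0 for any v; take V = H^1(0, 3/2).
Weak formulation: find u (satisfying any essential BC) such that ∫_0^3/2 u'(x) v'(x) dx = ∫_0^3/2 f v dx for all v ∈ V (homogeneous Neumann, so boundary terms vanish).
Substituting f(x) = 3*cos(8*π*x/3), the right-hand side is ∫_0^3/2 (3*cos(8*π*x/3)) v dx.
Compatibility check (pure Neumann): taking v ≡ 1 ∈ V gives 0 = ∫_0^3/2 f dx + (0) − (0), i.e. ∫_0^3/2 f dx must equal u'(0) − u'(3/2) = 0. Indeed ∫_0^3/2 (3*cos(8*π*x/3)) dx = 0, so the data are compatible. The solution is then unique only up to an additive constant (fix it e.g. by requiring ∫_0^3/2 u dx = 0).


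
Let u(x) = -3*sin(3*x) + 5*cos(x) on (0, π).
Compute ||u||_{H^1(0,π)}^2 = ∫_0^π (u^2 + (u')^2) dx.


||u||_{H^1(0,π)}^2 = 70*π

u'(x) = -5*sin(x) - 9*cos(3*x).
Expand u² and (u')² and integrate term by term on (0, π), using: for integers n ≥ 1, ∫_0^π sin²(nx) dx = ∫_0^π cos²(nx) dx = π/2; for n ≠ n', ∫_0^π sin(nx)sin(n'x) dx = ∫_0^π cos(nx)cos(n'x) dx = 0; and by product-to-sum, ∫_0^π sin(nx)cos(n'x) dx = ½∫_0^π [sin((n+n')x) + sin((n−n')x)] dx, which is 0 when n+n' is even and 2n/(n²−n'²) when n+n' is odd (it need not vanish on (0, π)).
  u² squared terms: (-3)²·∫sin(3x)² dx = 9·π/2 = 9*π/2;  (5)²·∫cos(x)² dx = 25·π/2 = 25*π/2.
  u² cross terms: 2·(-3)·(5)·∫sin(3x)·cos(x) dx = -30·(0) = 0.
  So ∫_0^π u² dx = 9*π/2 + 25*π/2 + 0 = 17*π.
  (u')² squared terms: (-9)²·∫cos(3x)² dx = 81·π/2 = 81*π/2;  (-5)²·∫sin(x)² dx = 25·π/2 = 25*π/2.
  (u')² cross terms: 2·(-9)·(-5)·∫cos(3x)·sin(x) dx = 90·(0) = 0.
  So ∫_0^π (u')² dx = 81*π/2 + 25*π/2 + 0 = 53*π.
||u||_{H^1}^2 = (17*π) + (53*π) = 70*π.


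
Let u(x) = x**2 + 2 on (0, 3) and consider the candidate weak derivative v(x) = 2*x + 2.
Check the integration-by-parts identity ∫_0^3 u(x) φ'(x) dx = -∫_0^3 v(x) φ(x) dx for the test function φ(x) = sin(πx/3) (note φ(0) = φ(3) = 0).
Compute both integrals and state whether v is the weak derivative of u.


LHS = -18/π, RHS = -30/π. No, v is not the weak derivative of u.

u(x) = x**2 + 2, classical derivative u'(x) = 2*x.
φ(x) = sin(πx/3), so φ'(x) = π*cos(π*x/3)/3.
Note φ(0) = φ(3) = 0, so the boundary term u·φ vanishes.
LHS = ∫_0^3 u(x) φ'(x) dx = ∫_0^3 (π*x^2*cos(π*x/3)/3 + 2*π*cos(π*x/3)/3) dx. Term by term:
  ∫_0^3 2*π*cos(π*x/3)/3 dx = 0;  ∫_0^3 π*x^2*cos(π*x/3)/3 dx = -18/π.
Sum: 0 − 18/π = -18/π.
So LHS = -18/π.
∫_0^3 v(x) φ(x) dx = ∫_0^3 (2*x*sin(π*x/3) + 2*sin(π*x/3)) dx. Term by term:
  ∫_0^3 2*sin(π*x/3) dx = 12/π;  ∫_0^3 2*x*sin(π*x/3) dx = 18/π.
Sum: 12/π + 18/π = 30/π.
So RHS = -∫_0^3 v(x) φ(x) dx = -30/π.
LHS − RHS = 12/π ≠ 0, so the identity fails.
(For a valid weak derivative the identity must hold for EVERY test function, in particular this one. The failure shows v is NOT the weak derivative of u.)
Correct weak derivative would be u'(x) = 2*x.


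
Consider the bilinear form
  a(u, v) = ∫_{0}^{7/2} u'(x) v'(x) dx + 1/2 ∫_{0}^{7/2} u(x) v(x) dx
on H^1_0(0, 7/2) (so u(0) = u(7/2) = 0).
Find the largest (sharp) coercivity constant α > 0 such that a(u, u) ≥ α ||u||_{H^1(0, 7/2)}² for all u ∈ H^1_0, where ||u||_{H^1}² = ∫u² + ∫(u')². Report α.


α = (49 + 8*π^2)/(2*(4*π^2 + 49))

Coercivity of a(·,·) on H^1_0(0, 7/2) means a(u, u) ≥ α ||u||_{H^1}² for every u ∈ H^1_0.
The interval has length L = 7/2, and Poincaré/coercivity depend only on L. Here a(u, u) = ∫(u')² + (1/2)·∫u².
Here 0 < c = 1/2 < 1. The condition a(u,u) ≥ α||u||_{H^1}² reads (1−α)∫(u')² ≥ (α−c)∫u². Any admissible α is ≤ 1 (rapidly oscillating u have ∫u²/∫(u')² → 0), and α = 1 would force 0 ≥ (1−c)∫u², impossible since c < 1; so 1−α > 0. By the sharp Poincaré inequality on H^1_0 of an interval of length L, ∫(u')² ≥ (π/L)²∫u² with equality for the first sine mode sin(π(x−x₀)/L) (x₀ the left endpoint), so the inequality holds for all u iff (1−α)(π/L)² ≥ α − c, i.e. α ≤ ((π/L)² + c)/((π/L)² + 1) = (1 + c(L/π)²)/(1 + (L/π)²). With (π/L)² = 4*π^2/49 and c = 1/2, the largest admissible constant is α = ((π/L)² + c)/((π/L)² + 1).
Simplifying, α = (49 + 8*π^2)/(2*(4*π^2 + 49)).


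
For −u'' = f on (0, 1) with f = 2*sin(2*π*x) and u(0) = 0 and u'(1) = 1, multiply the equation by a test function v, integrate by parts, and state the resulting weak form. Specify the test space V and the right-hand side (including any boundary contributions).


V = {v ∈ H^1(0, 1) : v(0) = 0} (test functions vanish at x = 0 where u is specified); weak form: ∫_0^1 u'v' dx = ∫_0^1 (2*sin(2*π*x)) v dx + v(1) for all v ∈ V.

Multiply both sides by a test function v and integrate from 0 to 1:
  ∫_0^1 −u''(x) v(x) dx = ∫_0^1 f(x) v(x) dx.
Integrate the LHS by parts once:
  ∫_0^1 −u'' v dx = −[u'(x) v(x)]_0^1 + ∫_0^1 u'(x) v'(x) dx.
Thus ∫_0^1 u'(x) v'(x) dx = ∫_0^1 f(x) v(x) dx + [u'(x) v(x)]_0^1.
Choose V so that boundary terms are either known or forced to vanish.
Mixed BC: u(0) = 0 (Dirichlet) and u'(1) = 1 (Neumann). Define V = {v ∈ H^1(0, 1) : v(0) = 0}. Then [u' v]_0^1 = u'(1)·v(1) − u'(0)·0 = v(1).
Weak formulation: find u (satisfying any essential BC) such that ∫_0^1 u'(x) v'(x) dx = ∫_0^1 f v dx + v(1) for all v ∈ V (Dirichlet at 0 absorbed into V; Neumann datum at x = 1 contributes the boundary term).
Substituting f(x) = 2*sin(2*π*x), the right-hand side is ∫_0^1 (2*sin(2*π*x)) v dx + v(1).


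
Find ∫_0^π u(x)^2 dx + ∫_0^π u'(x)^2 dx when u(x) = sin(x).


||u||_{H^1(0,π)}^2 = π

u'(x) = cos(x).
Expand u² and (u')² and integrate term by term on (0, π), using: for integers n ≥ 1, ∫_0^π sin²(nx) dx = ∫_0^π cos²(nx) dx = π/2; for n ≠ n', ∫_0^π sin(nx)sin(n'x) dx = ∫_0^π cos(nx)cos(n'x) dx = 0; and by product-to-sum, ∫_0^π sin(nx)cos(n'x) dx = ½∫_0^π [sin((n+n')x) + sin((n−n')x)] dx, which is 0 when n+n' is even and 2n/(n²−n'²) when n+n' is odd (it need not vanish on (0, π)).
  u² squared terms: (1)²·∫sin(x)² dx = 1·π/2 = π/2.
  So ∫_0^π u² dx = π/2.
  (u')² squared terms: (1)²·∫cos(x)² dx = 1·π/2 = π/2.
  So ∫_0^π (u')² dx = π/2.
||u||_{H^1}^2 = (π/2) + (π/2) = π.


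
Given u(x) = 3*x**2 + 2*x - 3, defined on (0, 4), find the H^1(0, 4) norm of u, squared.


||u||_{H^1}^2 = 48428/15

The H^1 norm (squared) on an interval (0, L) is
  ||u||_{H^1}^2 = ∫_0^L u(x)^2 dx + ∫_0^L u'(x)^2 dx.
Compute u'(x) = 6*x + 2.
Then u(x)^2 = 9*x**4 + 12*x**3 - 14*x**2 - 12*x + 9 and u'(x)^2 = 36*x**2 + 24*x + 4.
Integrate each monomial from 0 to 4 using ∫_0^4 c·x^n dx = c·4^(n+1)/(n+1):
  ∫_0^4 u(x)^2 dx = ∫_0^4 (9*x^4 + 12*x^3 - 14*x^2 - 12*x + 9) dx. Term by term:
    ∫_0^4 9*x^4 dx = 9216/5;  ∫_0^4 12*x^3 dx = 768;  ∫_0^4 -14*x^2 dx = -896/3;
    ∫_0^4 -12*x dx = -96;  ∫_0^4 9 dx = 36.
  Sum: 9216/5 + 768 − 896/3 − 96 + 36 = 33788/15.
  ∫_0^4 u'(x)^2 dx = ∫_0^4 (36*x^2 + 24*x + 4) dx. Term by term:
    ∫_0^4 36*x^2 dx = 768;  ∫_0^4 24*x dx = 192;  ∫_0^4 4 dx = 16.
  Sum: 768 + 192 + 16 = 976.
Adding: ||u||_{H^1}^2 = 33788/15 + 976 = 48428/15.


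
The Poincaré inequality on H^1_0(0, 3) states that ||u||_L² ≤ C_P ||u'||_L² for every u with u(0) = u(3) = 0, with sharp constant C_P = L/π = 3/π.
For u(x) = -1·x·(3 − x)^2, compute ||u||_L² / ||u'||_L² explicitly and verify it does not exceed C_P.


||u||_L² / ||u'||_L² = 3*sqrt(14)/14 < C_P = 3/π.

u(x) = -1·x·(3 − x)^2, so u'(x) = 3*(1 - x)*(x - 3).
u(x) = -1·x·(3 − x)^2 vanishes at x = 0 and x = 3, so u ∈ H^1_0(0, 3). Differentiate via the product rule and integrate the resulting polynomials term by term.
  ∫_0^3 u² dx = ∫_0^3 (x^6 - 12*x^5 + 54*x^4 - 108*x^3 + 81*x^2) dx. Term by term:
    ∫_0^3 x^6 dx = 2187/7;  ∫_0^3 -12*x^5 dx = -1458;  ∫_0^3 54*x^4 dx = 13122/5;
    ∫_0^3 -108*x^3 dx = -2187;  ∫_0^3 81*x^2 dx = 729.
  Sum: 2187/7 − 1458 + 13122/5 − 2187 + 729 = 729/35.
  ∫_0^3 (u')² dx = ∫_0^3 (9*x^4 - 72*x^3 + 198*x^2 - 216*x + 81) dx. Term by term:
    ∫_0^3 9*x^4 dx = 2187/5;  ∫_0^3 -72*x^3 dx = -1458;  ∫_0^3 198*x^2 dx = 1782;
    ∫_0^3 -216*x dx = -972;  ∫_0^3 81 dx = 243.
  Sum: 2187/5 − 1458 + 1782 − 972 + 243 = 162/5.
∫_0^3 u² dx = 729/35, so ||u||_L² = 27*sqrt(35)/35.
∫_0^3 (u')² dx = 162/5, so ||u'||_L² = 9*sqrt(10)/5.
Ratio ||u||_L² / ||u'||_L² = 3*sqrt(14)/14.
Sharp Poincaré constant on H^1_0(0, 3) is C_P = L/π = 3/π, achieved by sin(π/3·x).
A polynomial bump cannot attain the sharp Poincaré constant (only the first sine eigenfunction does), so the ratio is strictly less than C_P, consistent with ||u||_L² ≤ C_P ||u'||_L².


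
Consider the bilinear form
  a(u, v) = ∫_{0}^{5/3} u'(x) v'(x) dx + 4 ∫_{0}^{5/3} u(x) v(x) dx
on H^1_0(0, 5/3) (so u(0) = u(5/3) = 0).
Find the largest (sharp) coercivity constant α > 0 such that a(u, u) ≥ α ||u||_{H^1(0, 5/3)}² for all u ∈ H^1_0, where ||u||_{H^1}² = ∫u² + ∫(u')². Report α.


α = 1

Coercivity of a(·,·) on H^1_0(0, 5/3) means a(u, u) ≥ α ||u||_{H^1}² for every u ∈ H^1_0.
The interval has length L = 5/3, and Poincaré/coercivity depend only on L. Here a(u, u) = ∫(u')² + (4)·∫u².
Here c = 4 ≥ 1, so a(u,u) = ∫(u')² + c∫u² ≥ ∫(u')² + ∫u² = ||u||_{H^1}², i.e. α = 1 works. No larger α is possible: a(u,u) ≥ α||u||_{H^1}² means (1−α)∫(u')² ≥ (α−c)∫u², and for the modes u_n = sin(nπ(x−x₀)/L) (x₀ the left endpoint) one has ∫u_n²/∫(u_n')² = (L/(nπ))² → 0, so a(u_n,u_n)/||u_n||_{H^1}² → 1. Hence the optimal constant is α = 1.
Therefore α = 1.


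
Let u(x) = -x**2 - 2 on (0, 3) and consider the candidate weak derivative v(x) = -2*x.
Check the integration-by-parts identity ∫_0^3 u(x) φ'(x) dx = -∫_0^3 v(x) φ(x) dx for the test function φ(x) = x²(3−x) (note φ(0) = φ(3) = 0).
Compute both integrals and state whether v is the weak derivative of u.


LHS = 243/10, RHS = 243/10. Yes, v = u' weakly.

u(x) = -x**2 - 2, classical derivative u'(x) = -2*x.
φ(x) = x²(3−x), so φ'(x) = 3*x*(2 - x).
Note φ(0) = φ(3) = 0, so the boundary term u·φ vanishes.
LHS = ∫_0^3 u(x) φ'(x) dx = ∫_0^3 (3*x^4 - 6*x^3 + 6*x^2 - 12*x) dx. Term by term:
  ∫_0^3 3*x^4 dx = 729/5;  ∫_0^3 -6*x^3 dx = -243/2;  ∫_0^3 6*x^2 dx = 54;
  ∫_0^3 -12*x dx = -54.
Sum: 729/5 − 243/2 + 54 − 54 = 243/10.
So LHS = 243/10.
∫_0^3 v(x) φ(x) dx = ∫_0^3 (2*x^4 - 6*x^3) dx. Term by term:
  ∫_0^3 2*x^4 dx = 486/5;  ∫_0^3 -6*x^3 dx = -243/2.
Sum: 486/5 − 243/2 = -243/10.
So RHS = -∫_0^3 v(x) φ(x) dx = 243/10.
LHS = RHS, so the identity holds for this test φ.
Moreover u is smooth here and v(x) = u'(x) = -2*x pointwise, so the identity holds for every test function. Hence v is the weak derivative of u.


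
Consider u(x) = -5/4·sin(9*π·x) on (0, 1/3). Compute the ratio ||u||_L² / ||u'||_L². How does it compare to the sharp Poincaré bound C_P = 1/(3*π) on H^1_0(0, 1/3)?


||u||_L² / ||u'||_L² = 1/(9*π) < C_P = 1/(3*π).

u(x) = -5/4·sin(9*π·x), so u'(x) = -45*π*cos(9*π*x)/4.
Writing u(x) = A·sin(kπx/L) with A = -5/4 and k = 3, use ∫_0^L sin²(kπx/L) dx = L/2 and ∫_0^L cos²(kπx/L) dx = L/2.
u² = 25/16·sin²(9*π·x) and (u')² = 2025*π^2/16·cos²(9*π·x), and each of sin², cos² integrates to L/2 = 1/6 over (0, 1/3).
∫_0^1/3 u² dx = 25/96, so ||u||_L² = 5*sqrt(6)/24.
∫_0^1/3 (u')² dx = 675*π^2/32, so ||u'||_L² = 15*sqrt(6)*π/8.
Ratio ||u||_L² / ||u'||_L² = 1/(9*π).
Sharp Poincaré constant on H^1_0(0, 1/3) is C_P = L/π = 1/(3*π), achieved by sin(3*π·x).
This is the k = 3 harmonic; the ratio L/(kπ) is strictly less than C_P = L/π, consistent with the sharp inequality ||u||_L² ≤ C_P ||u'||_L².


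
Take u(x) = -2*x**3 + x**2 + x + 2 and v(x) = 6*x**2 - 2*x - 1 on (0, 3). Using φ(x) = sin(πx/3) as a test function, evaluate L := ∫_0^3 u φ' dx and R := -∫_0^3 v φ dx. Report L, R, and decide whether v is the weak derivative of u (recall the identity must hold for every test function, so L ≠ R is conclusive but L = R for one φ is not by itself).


LHS = -648/π^3 + 138/π, RHS = -138/π + 648/π^3. No, v is not the weak derivative of u.

u(x) = -2*x**3 + x**2 + x + 2, classical derivative u'(x) = -6*x**2 + 2*x + 1.
φ(x) = sin(πx/3), so φ'(x) = π*cos(π*x/3)/3.
Note φ(0) = φ(3) = 0, so the boundary term u·φ vanishes.
LHS = ∫_0^3 u(x) φ'(x) dx = ∫_0^3 (-2*π*x^3*cos(π*x/3)/3 + π*x^2*cos(π*x/3)/3 + π*x*cos(π*x/3)/3 + 2*π*cos(π*x/3)/3) dx. Term by term:
  ∫_0^3 2*π*cos(π*x/3)/3 dx = 0;  ∫_0^3 -2*π*x^3*cos(π*x/3)/3 dx = -648/π^3 + 162/π;  ∫_0^3 π*x*cos(π*x/3)/3 dx = -6/π;
  ∫_0^3 π*x^2*cos(π*x/3)/3 dx = -18/π.
Sum: 0 + -648/π^3 + 162/π − 6/π − 18/π = -648/π^3 + 138/π.
So LHS = -648/π^3 + 138/π.
∫_0^3 v(x) φ(x) dx = ∫_0^3 (6*x^2*sin(π*x/3) - 2*x*sin(π*x/3) - sin(π*x/3)) dx. Term by term:
  ∫_0^3 -sin(π*x/3) dx = -6/π;  ∫_0^3 -2*x*sin(π*x/3) dx = -18/π;  ∫_0^3 6*x^2*sin(π*x/3) dx = -648/π^3 + 162/π.
Sum: -6/π − 18/π + -648/π^3 + 162/π = -648/π^3 + 138/π.
So RHS = -∫_0^3 v(x) φ(x) dx = -138/π + 648/π^3.
LHS − RHS = -1296/π^3 + 276/π ≠ 0, so the identity fails.
(For a valid weak derivative the identity must hold for EVERY test function, in particular this one. The failure shows v is NOT the weak derivative of u.)
Correct weak derivative would be u'(x) = -6*x**2 + 2*x + 1.


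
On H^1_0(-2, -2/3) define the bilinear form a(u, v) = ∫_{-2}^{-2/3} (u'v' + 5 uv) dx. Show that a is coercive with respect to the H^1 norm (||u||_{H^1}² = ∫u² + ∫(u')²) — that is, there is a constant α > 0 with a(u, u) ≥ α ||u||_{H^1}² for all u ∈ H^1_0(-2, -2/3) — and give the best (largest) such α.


α = 1

Coercivity of a(·,·) on H^1_0(-2, -2/3) means a(u, u) ≥ α ||u||_{H^1}² for every u ∈ H^1_0.
The interval has length L = 4/3, and Poincaré/coercivity depend only on L. Here a(u, u) = ∫(u')² + (5)·∫u².
Here c = 5 ≥ 1, so a(u,u) = ∫(u')² + c∫u² ≥ ∫(u')² + ∫u² = ||u||_{H^1}², i.e. α = 1 works. No larger α is possible: a(u,u) ≥ α||u||_{H^1}² means (1−α)∫(u')² ≥ (α−c)∫u², and for the modes u_n = sin(nπ(x−x₀)/L) (x₀ the left endpoint) one has ∫u_n²/∫(u_n')² = (L/(nπ))² → 0, so a(u_n,u_n)/||u_n||_{H^1}² → 1. Hence the optimal constant is α = 1.
Therefore α = 1.


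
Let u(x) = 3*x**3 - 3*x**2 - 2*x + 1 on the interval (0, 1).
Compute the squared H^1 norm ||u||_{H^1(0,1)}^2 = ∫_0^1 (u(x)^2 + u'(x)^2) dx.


||u||_{H^1}^2 = 1201/210

The H^1 norm (squared) on an interval (0, L) is
  ||u||_{H^1}^2 = ∫_0^L u(x)^2 dx + ∫_0^L u'(x)^2 dx.
Compute u'(x) = 9*x**2 - 6*x - 2.
Then u(x)^2 = 9*x**6 - 18*x**5 - 3*x**4 + 18*x**3 - 2*x**2 - 4*x + 1 and u'(x)^2 = 81*x**4 - 108*x**3 + 24*x + 4.
Integrate each monomial from 0 to 1 using ∫_0^1 c·x^n dx = c·1^(n+1)/(n+1):
  ∫_0^1 u(x)^2 dx = ∫_0^1 (9*x^6 - 18*x^5 - 3*x^4 + 18*x^3 - 2*x^2 - 4*x + 1) dx. Term by term:
    ∫_0^1 9*x^6 dx = 9/7;  ∫_0^1 -18*x^5 dx = -3;  ∫_0^1 -3*x^4 dx = -3/5;
    ∫_0^1 18*x^3 dx = 9/2;  ∫_0^1 -2*x^2 dx = -2/3;  ∫_0^1 -4*x dx = -2;
    ∫_0^1 1 dx = 1.
  Sum: 9/7 − 3 − 3/5 + 9/2 − 2/3 − 2 + 1 = 109/210.
  ∫_0^1 u'(x)^2 dx = ∫_0^1 (81*x^4 - 108*x^3 + 24*x + 4) dx. Term by term:
    ∫_0^1 81*x^4 dx = 81/5;  ∫_0^1 -108*x^3 dx = -27;  ∫_0^1 24*x dx = 12;
    ∫_0^1 4 dx = 4.
  Sum: 81/5 − 27 + 12 + 4 = 26/5.
Adding: ||u||_{H^1}^2 = 109/210 + 26/5 = 1201/210.


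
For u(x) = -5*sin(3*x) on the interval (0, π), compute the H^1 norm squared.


||u||_{H^1(0,π)}^2 = 125*π

u'(x) = -15*cos(3*x).
Expand u² and (u')² and integrate term by term on (0, π), using: for integers n ≥ 1, ∫_0^π sin²(nx) dx = ∫_0^π cos²(nx) dx = π/2; for n ≠ n', ∫_0^π sin(nx)sin(n'x) dx = ∫_0^π cos(nx)cos(n'x) dx = 0; and by product-to-sum, ∫_0^π sin(nx)cos(n'x) dx = ½∫_0^π [sin((n+n')x) + sin((n−n')x)] dx, which is 0 when n+n' is even and 2n/(n²−n'²) when n+n' is odd (it need not vanish on (0, π)).
  u² squared terms: (-5)²·∫sin(3x)² dx = 25·π/2 = 25*π/2.
  So ∫_0^π u² dx = 25*π/2.
  (u')² squared terms: (-15)²·∫cos(3x)² dx = 225·π/2 = 225*π/2.
  So ∫_0^π (u')² dx = 225*π/2.
||u||_{H^1}^2 = (25*π/2) + (225*π/2) = 125*π.


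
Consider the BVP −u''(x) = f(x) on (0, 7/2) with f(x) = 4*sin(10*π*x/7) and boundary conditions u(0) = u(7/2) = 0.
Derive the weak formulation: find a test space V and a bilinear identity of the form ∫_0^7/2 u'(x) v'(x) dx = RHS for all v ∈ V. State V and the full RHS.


V = H^1_0(0, 7/2) (so v(0) = v(7/2) = 0); weak form: ∫_0^7/2 u'v' dx = ∫_0^7/2 (4*sin(10*π*x/7)) v dx for all v ∈ V.

Multiply both sides by a test function v and integrate from 0 to 7/2:
  ∫_0^7/2 −u''(x) v(x) dx = ∫_0^7/2 f(x) v(x) dx.
Integrate the LHS by parts once:
  ∫_0^7/2 −u'' v dx = −[u'(x) v(x)]_0^7/2 + ∫_0^7/2 u'(x) v'(x) dx.
Thus ∫_0^7/2 u'(x) v'(x) dx = ∫_0^7/2 f(x) v(x) dx + [u'(x) v(x)]_0^7/2.
Choose V so that boundary terms are either known or forced to vanish.
u is Dirichlet: u(0) = u(7/2) = 0. Let V = H^1_0(0, 7/2); then v(0) = v(7/2) = 0, and [u' v]_0^7/2 = 0.
Weak formulation: find u (satisfying any essential BC) such that ∫_0^7/2 u'(x) v'(x) dx = ∫_0^7/2 f v dx for all v ∈ V.
Substituting f(x) = 4*sin(10*π*x/7), the right-hand side is ∫_0^7/2 (4*sin(10*π*x/7)) v dx.


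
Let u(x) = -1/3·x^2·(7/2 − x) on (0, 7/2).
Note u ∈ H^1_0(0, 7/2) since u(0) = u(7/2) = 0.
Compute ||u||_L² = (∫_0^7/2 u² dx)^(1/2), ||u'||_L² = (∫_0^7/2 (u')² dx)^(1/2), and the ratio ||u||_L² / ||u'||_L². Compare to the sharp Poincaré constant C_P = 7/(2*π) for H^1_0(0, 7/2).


||u||_L² / ||u'||_L² = sqrt(14)/4 < C_P = 7/(2*π).

u(x) = -1/3·x^2·(7/2 − x), so u'(x) = x*(3*x - 7)/3.
u(x) = -1/3·x^2·(7/2 − x) vanishes at x = 0 and x = 7/2, so u ∈ H^1_0(0, 7/2). Differentiate via the product rule and integrate the resulting polynomials term by term.
  ∫_0^7/2 u² dx = ∫_0^7/2 (x^6/9 - 7*x^5/9 + 49*x^4/36) dx. Term by term:
    ∫_0^7/2 x^6/9 dx = 117649/1152;  ∫_0^7/2 -7*x^5/9 dx = -823543/3456;  ∫_0^7/2 49*x^4/36 dx = 823543/5760.
  Sum: 117649/1152 − 823543/3456 + 823543/5760 = 117649/17280.
  ∫_0^7/2 (u')² dx = ∫_0^7/2 (x^4 - 14*x^3/3 + 49*x^2/9) dx. Term by term:
    ∫_0^7/2 x^4 dx = 16807/160;  ∫_0^7/2 -14*x^3/3 dx = -16807/96;  ∫_0^7/2 49*x^2/9 dx = 16807/216.
  Sum: 16807/160 − 16807/96 + 16807/216 = 16807/2160.
∫_0^7/2 u² dx = 117649/17280, so ||u||_L² = 343*sqrt(30)/720.
∫_0^7/2 (u')² dx = 16807/2160, so ||u'||_L² = 49*sqrt(105)/180.
Ratio ||u||_L² / ||u'||_L² = sqrt(14)/4.
Sharp Poincaré constant on H^1_0(0, 7/2) is C_P = L/π = 7/(2*π), achieved by sin(2*π/7·x).
A polynomial bump cannot attain the sharp Poincaré constant (only the first sine eigenfunction does), so the ratio is strictly less than C_P, consistent with ||u||_L² ≤ C_P ||u'||_L².


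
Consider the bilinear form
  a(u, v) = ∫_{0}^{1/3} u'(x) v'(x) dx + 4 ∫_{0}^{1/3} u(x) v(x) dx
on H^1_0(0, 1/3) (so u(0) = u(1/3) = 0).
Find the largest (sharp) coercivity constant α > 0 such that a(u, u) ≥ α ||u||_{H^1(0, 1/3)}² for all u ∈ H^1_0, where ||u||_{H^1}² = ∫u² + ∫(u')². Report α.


α = 1

Coercivity of a(·,·) on H^1_0(0, 1/3) means a(u, u) ≥ α ||u||_{H^1}² for every u ∈ H^1_0.
The interval has length L = 1/3, and Poincaré/coercivity depend only on L. Here a(u, u) = ∫(u')² + (4)·∫u².
Here c = 4 ≥ 1, so a(u,u) = ∫(u')² + c∫u² ≥ ∫(u')² + ∫u² = ||u||_{H^1}², i.e. α = 1 works. No larger α is possible: a(u,u) ≥ α||u||_{H^1}² means (1−α)∫(u')² ≥ (α−c)∫u², and for the modes u_n = sin(nπ(x−x₀)/L) (x₀ the left endpoint) one has ∫u_n²/∫(u_n')² = (L/(nπ))² → 0, so a(u_n,u_n)/||u_n||_{H^1}² → 1. Hence the optimal constant is α = 1.
Therefore α = 1.


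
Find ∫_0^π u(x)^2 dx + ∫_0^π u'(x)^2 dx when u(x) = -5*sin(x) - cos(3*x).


||u||_{H^1(0,π)}^2 = 30*π

u'(x) = 3*sin(3*x) - 5*cos(x).
Expand u² and (u')² and integrate term by term on (0, π), using: for integers n ≥ 1, ∫_0^π sin²(nx) dx = ∫_0^π cos²(nx) dx = π/2; for n ≠ n', ∫_0^π sin(nx)sin(n'x) dx = ∫_0^π cos(nx)cos(n'x) dx = 0; and by product-to-sum, ∫_0^π sin(nx)cos(n'x) dx = ½∫_0^π [sin((n+n')x) + sin((n−n')x)] dx, which is 0 when n+n' is even and 2n/(n²−n'²) when n+n' is odd (it need not vanish on (0, π)).
  u² squared terms: (-1)²·∫cos(3x)² dx = 1·π/2 = π/2;  (-5)²·∫sin(x)² dx = 25·π/2 = 25*π/2.
  u² cross terms: 2·(-1)·(-5)·∫cos(3x)·sin(x) dx = 10·(0) = 0.
  So ∫_0^π u² dx = π/2 + 25*π/2 + 0 = 13*π.
  (u')² squared terms: (-5)²·∫cos(x)² dx = 25·π/2 = 25*π/2;  (3)²·∫sin(3x)² dx = 9·π/2 = 9*π/2.
  (u')² cross terms: 2·(-5)·(3)·∫cos(x)·sin(3x) dx = -30·(0) = 0.
  So ∫_0^π (u')² dx = 25*π/2 + 9*π/2 + 0 = 17*π.
||u||_{H^1}^2 = (13*π) + (17*π) = 30*π.


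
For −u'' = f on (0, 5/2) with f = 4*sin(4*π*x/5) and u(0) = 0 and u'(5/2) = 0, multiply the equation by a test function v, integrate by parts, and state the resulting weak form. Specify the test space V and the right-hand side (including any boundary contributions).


V = {v ∈ H^1(0, 5/2) : v(0) = 0} (test functions vanish at x = 0 where u is specified); weak form: ∫_0^5/2 u'v' dx = ∫_0^5/2 (4*sin(4*π*x/5)) v dx for all v ∈ V.

Multiply both sides by a test function v and integrate from 0 to 5/2:
  ∫_0^5/2 −u''(x) v(x) dx = ∫_0^5/2 f(x) v(x) dx.
Integrate the LHS by parts once:
  ∫_0^5/2 −u'' v dx = −[u'(x) v(x)]_0^5/2 + ∫_0^5/2 u'(x) v'(x) dx.
Thus ∫_0^5/2 u'(x) v'(x) dx = ∫_0^5/2 f(x) v(x) dx + [u'(x) v(x)]_0^5/2.
Choose V so that boundary terms are either known or forced to vanish.
Mixed BC: u(0) = 0 (Dirichlet) and u'(5/2) = 0 (Neumann). Define V = {v ∈ H^1(0, 5/2) : v(0) = 0}. Then [u' v]_0^5/2 = u'(5/2)·v(5/2) − u'(0)·0 = 0.
Weak formulation: find u (satisfying any essential BC) such that ∫_0^5/2 u'(x) v'(x) dx = ∫_0^5/2 f v dx for all v ∈ V (Dirichlet at 0 absorbed into V; the Neumann datum at x = 5/2 is zero, so no boundary term remains).
Substituting f(x) = 4*sin(4*π*x/5), the right-hand side is ∫_0^5/2 (4*sin(4*π*x/5)) v dx.


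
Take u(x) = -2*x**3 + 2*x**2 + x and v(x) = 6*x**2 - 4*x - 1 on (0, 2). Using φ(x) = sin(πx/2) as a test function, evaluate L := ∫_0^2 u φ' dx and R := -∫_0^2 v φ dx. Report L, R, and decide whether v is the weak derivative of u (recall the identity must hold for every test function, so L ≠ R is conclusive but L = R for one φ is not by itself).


LHS = -192/π^3 + 28/π, RHS = -28/π + 192/π^3. No, v is not the weak derivative of u.

u(x) = -2*x**3 + 2*x**2 + x, classical derivative u'(x) = -6*x**2 + 4*x + 1.
φ(x) = sin(πx/2), so φ'(x) = π*cos(π*x/2)/2.
Note φ(0) = φ(2) = 0, so the boundary term u·φ vanishes.
LHS = ∫_0^2 u(x) φ'(x) dx = ∫_0^2 (-π*x^3*cos(π*x/2) + π*x^2*cos(π*x/2) + π*x*cos(π*x/2)/2) dx. Term by term:
  ∫_0^2 π*x^2*cos(π*x/2) dx = -16/π;  ∫_0^2 π*x*cos(π*x/2)/2 dx = -4/π;  ∫_0^2 -π*x^3*cos(π*x/2) dx = -192/π^3 + 48/π.
Sum: -16/π − 4/π + -192/π^3 + 48/π = -192/π^3 + 28/π.
So LHS = -192/π^3 + 28/π.
∫_0^2 v(x) φ(x) dx = ∫_0^2 (6*x^2*sin(π*x/2) - 4*x*sin(π*x/2) - sin(π*x/2)) dx. Term by term:
  ∫_0^2 -sin(π*x/2) dx = -4/π;  ∫_0^2 -4*x*sin(π*x/2) dx = -16/π;  ∫_0^2 6*x^2*sin(π*x/2) dx = -192/π^3 + 48/π.
Sum: -4/π − 16/π + -192/π^3 + 48/π = -192/π^3 + 28/π.
So RHS = -∫_0^2 v(x) φ(x) dx = -28/π + 192/π^3.
LHS − RHS = -384/π^3 + 56/π ≠ 0, so the identity fails.
(For a valid weak derivative the identity must hold for EVERY test function, in particular this one. The failure shows v is NOT the weak derivative of u.)
Correct weak derivative would be u'(x) = -6*x**2 + 4*x + 1.


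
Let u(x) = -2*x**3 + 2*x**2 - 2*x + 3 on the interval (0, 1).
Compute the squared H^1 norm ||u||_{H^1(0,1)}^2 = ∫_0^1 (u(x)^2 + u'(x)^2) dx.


||u||_{H^1}^2 = 998/105

The H^1 norm (squared) on an interval (0, L) is
  ||u||_{H^1}^2 = ∫_0^L u(x)^2 dx + ∫_0^L u'(x)^2 dx.
Compute u'(x) = -6*x**2 + 4*x - 2.
Then u(x)^2 = 4*x**6 - 8*x**5 + 12*x**4 - 20*x**3 + 16*x**2 - 12*x + 9 and u'(x)^2 = 36*x**4 - 48*x**3 + 40*x**2 - 16*x + 4.
Integrate each monomial from 0 to 1 using ∫_0^1 c·x^n dx = c·1^(n+1)/(n+1):
  ∫_0^1 u(x)^2 dx = ∫_0^1 (4*x^6 - 8*x^5 + 12*x^4 - 20*x^3 + 16*x^2 - 12*x + 9) dx. Term by term:
    ∫_0^1 4*x^6 dx = 4/7;  ∫_0^1 -8*x^5 dx = -4/3;  ∫_0^1 12*x^4 dx = 12/5;
    ∫_0^1 -20*x^3 dx = -5;  ∫_0^1 16*x^2 dx = 16/3;  ∫_0^1 -12*x dx = -6;
    ∫_0^1 9 dx = 9.
  Sum: 4/7 − 4/3 + 12/5 − 5 + 16/3 − 6 + 9 = 174/35.
  ∫_0^1 u'(x)^2 dx = ∫_0^1 (36*x^4 - 48*x^3 + 40*x^2 - 16*x + 4) dx. Term by term:
    ∫_0^1 36*x^4 dx = 36/5;  ∫_0^1 -48*x^3 dx = -12;  ∫_0^1 40*x^2 dx = 40/3;
    ∫_0^1 -16*x dx = -8;  ∫_0^1 4 dx = 4.
  Sum: 36/5 − 12 + 40/3 − 8 + 4 = 68/15.
Adding: ||u||_{H^1}^2 = 174/35 + 68/15 = 998/105.


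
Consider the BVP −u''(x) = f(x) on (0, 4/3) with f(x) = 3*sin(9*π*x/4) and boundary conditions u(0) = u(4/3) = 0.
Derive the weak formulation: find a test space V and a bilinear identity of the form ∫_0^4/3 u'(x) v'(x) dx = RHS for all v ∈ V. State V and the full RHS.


V = H^1_0(0, 4/3) (so v(0) = v(4/3) = 0); weak form: ∫_0^4/3 u'v' dx = ∫_0^4/3 (3*sin(9*π*x/4)) v dx for all v ∈ V.

Multiply both sides by a test function v and integrate from 0 to 4/3:
  ∫_0^4/3 −u''(x) v(x) dx = ∫_0^4/3 f(x) v(x) dx.
Integrate the LHS by parts once:
  ∫_0^4/3 −u'' v dx = −[u'(x) v(x)]_0^4/3 + ∫_0^4/3 u'(x) v'(x) dx.
Thus ∫_0^4/3 u'(x) v'(x) dx = ∫_0^4/3 f(x) v(x) dx + [u'(x) v(x)]_0^4/3.
Choose V so that boundary terms are either known or forced to vanish.
u is Dirichlet: u(0) = u(4/3) = 0. Let V = H^1_0(0, 4/3); then v(0) = v(4/3) = 0, and [u' v]_0^4/3 = 0.
Weak formulation: find u (satisfying any essential BC) such that ∫_0^4/3 u'(x) v'(x) dx = ∫_0^4/3 f v dx for all v ∈ V.
Substituting f(x) = 3*sin(9*π*x/4), the right-hand side is ∫_0^4/3 (3*sin(9*π*x/4)) v dx.


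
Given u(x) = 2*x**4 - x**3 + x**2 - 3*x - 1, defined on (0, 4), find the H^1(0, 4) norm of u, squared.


||u||_{H^1}^2 = 65658728/315

The H^1 norm (squared) on an interval (0, L) is
  ||u||_{H^1}^2 = ∫_0^L u(x)^2 dx + ∫_0^L u'(x)^2 dx.
Compute u'(x) = 8*x**3 - 3*x**2 + 2*x - 3.
Then u(x)^2 = 4*x**8 - 4*x**7 + 5*x**6 - 14*x**5 + 3*x**4 - 4*x**3 + 7*x**2 + 6*x + 1 and u'(x)^2 = 64*x**6 - 48*x**5 + 41*x**4 - 60*x**3 + 22*x**2 - 12*x + 9.
Integrate each monomial from 0 to 4 using ∫_0^4 c·x^n dx = c·4^(n+1)/(n+1):
  ∫_0^4 u(x)^2 dx = ∫_0^4 (4*x^8 - 4*x^7 + 5*x^6 - 14*x^5 + 3*x^4 - 4*x^3 + 7*x^2 + 6*x + 1) dx. Term by term:
    ∫_0^4 4*x^8 dx = 1048576/9;  ∫_0^4 -4*x^7 dx = -32768;  ∫_0^4 5*x^6 dx = 81920/7;
    ∫_0^4 -14*x^5 dx = -28672/3;  ∫_0^4 3*x^4 dx = 3072/5;  ∫_0^4 -4*x^3 dx = -256;
    ∫_0^4 7*x^2 dx = 448/3;  ∫_0^4 6*x dx = 48;  ∫_0^4 1 dx = 4.
  Sum: 1048576/9 − 32768 + 81920/7 − 28672/3 + 3072/5 − 256 + 448/3 + 48 + 4 = 27230396/315.
  ∫_0^4 u'(x)^2 dx = ∫_0^4 (64*x^6 - 48*x^5 + 41*x^4 - 60*x^3 + 22*x^2 - 12*x + 9) dx. Term by term:
    ∫_0^4 64*x^6 dx = 1048576/7;  ∫_0^4 -48*x^5 dx = -32768;  ∫_0^4 41*x^4 dx = 41984/5;
    ∫_0^4 -60*x^3 dx = -3840;  ∫_0^4 22*x^2 dx = 1408/3;  ∫_0^4 -12*x dx = -96;
    ∫_0^4 9 dx = 36.
  Sum: 1048576/7 − 32768 + 41984/5 − 3840 + 1408/3 − 96 + 36 = 12809444/105.
Adding: ||u||_{H^1}^2 = 27230396/315 + 12809444/105 = 65658728/315.


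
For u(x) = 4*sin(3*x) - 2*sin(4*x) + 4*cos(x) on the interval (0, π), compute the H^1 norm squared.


||u||_{H^1(0,π)}^2 = -256/15 + 130*π

u'(x) = -4*sin(x) + 12*cos(3*x) - 8*cos(4*x).
Expand u² and (u')² and integrate term by term on (0, π), using: for integers n ≥ 1, ∫_0^π sin²(nx) dx = ∫_0^π cos²(nx) dx = π/2; for n ≠ n', ∫_0^π sin(nx)sin(n'x) dx = ∫_0^π cos(nx)cos(n'x) dx = 0; and by product-to-sum, ∫_0^π sin(nx)cos(n'x) dx = ½∫_0^π [sin((n+n')x) + sin((n−n')x)] dx, which is 0 when n+n' is even and 2n/(n²−n'²) when n+n' is odd (it need not vanish on (0, π)).
  u² squared terms: (-2)²·∫sin(4x)² dx = 4·π/2 = 2*π;  (4)²·∫cos(x)² dx = 16·π/2 = 8*π;  (4)²·∫sin(3x)² dx = 16·π/2 = 8*π.
  u² cross terms: 2·(-2)·(4)·∫sin(4x)·cos(x) dx = -16·(8/15) = -128/15;  2·(-2)·(4)·∫sin(4x)·sin(3x) dx = -16·(0) = 0;  2·(4)·(4)·∫cos(x)·sin(3x) dx = 32·(0) = 0.
  So ∫_0^π u² dx = 2*π + 8*π + 8*π − 128/15 + 0 + 0 = -128/15 + 18*π.
  (u')² squared terms: (-8)²·∫cos(4x)² dx = 64·π/2 = 32*π;  (-4)²·∫sin(x)² dx = 16·π/2 = 8*π;  (12)²·∫cos(3x)² dx = 144·π/2 = 72*π.
  (u')² cross terms: 2·(-8)·(-4)·∫cos(4x)·sin(x) dx = 64·(-2/15) = -128/15;  2·(-8)·(12)·∫cos(4x)·cos(3x) dx = -192·(0) = 0;  2·(-4)·(12)·∫sin(x)·cos(3x) dx = -96·(0) = 0.
  So ∫_0^π (u')² dx = 32*π + 8*π + 72*π − 128/15 + 0 + 0 = -128/15 + 112*π.
||u||_{H^1}^2 = (-128/15 + 18*π) + (-128/15 + 112*π) = -256/15 + 130*π.


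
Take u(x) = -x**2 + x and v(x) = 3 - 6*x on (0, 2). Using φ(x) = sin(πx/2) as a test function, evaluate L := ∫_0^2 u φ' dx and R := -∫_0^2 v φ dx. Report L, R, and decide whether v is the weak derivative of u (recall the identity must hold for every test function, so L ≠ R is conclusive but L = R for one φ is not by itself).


LHS = 4/π, RHS = 12/π. No, v is not the weak derivative of u.

u(x) = -x**2 + x, classical derivative u'(x) = 1 - 2*x.
φ(x) = sin(πx/2), so φ'(x) = π*cos(π*x/2)/2.
Note φ(0) = φ(2) = 0, so the boundary term u·φ vanishes.
LHS = ∫_0^2 u(x) φ'(x) dx = ∫_0^2 (-π*x^2*cos(π*x/2)/2 + π*x*cos(π*x/2)/2) dx. Term by term:
  ∫_0^2 π*x*cos(π*x/2)/2 dx = -4/π;  ∫_0^2 -π*x^2*cos(π*x/2)/2 dx = 8/π.
Sum: -4/π + 8/π = 4/π.
So LHS = 4/π.
∫_0^2 v(x) φ(x) dx = ∫_0^2 (-6*x*sin(π*x/2) + 3*sin(π*x/2)) dx. Term by term:
  ∫_0^2 3*sin(π*x/2) dx = 12/π;  ∫_0^2 -6*x*sin(π*x/2) dx = -24/π.
Sum: 12/π − 24/π = -12/π.
So RHS = -∫_0^2 v(x) φ(x) dx = 12/π.
LHS − RHS = -8/π ≠ 0, so the identity fails.
(For a valid weak derivative the identity must hold for EVERY test function, in particular this one. The failure shows v is NOT the weak derivative of u.)
Correct weak derivative would be u'(x) = 1 - 2*x.


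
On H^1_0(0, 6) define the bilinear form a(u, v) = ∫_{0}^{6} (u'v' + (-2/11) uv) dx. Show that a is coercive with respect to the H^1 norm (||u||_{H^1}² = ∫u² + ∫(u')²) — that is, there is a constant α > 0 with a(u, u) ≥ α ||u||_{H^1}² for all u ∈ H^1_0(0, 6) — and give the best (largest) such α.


α = (-72/11 + π^2)/(π^2 + 36)

Coercivity of a(·,·) on H^1_0(0, 6) means a(u, u) ≥ α ||u||_{H^1}² for every u ∈ H^1_0.
The interval has length L = 6, and Poincaré/coercivity depend only on L. Here a(u, u) = ∫(u')² + (-2/11)·∫u².
Here c = -2/11 < 0 with |c| < (π/L)² = π^2/36, so coercivity still holds. The condition a(u,u) ≥ α||u||_{H^1}² reads (1−α)∫(u')² ≥ (α−c)∫u². Any admissible α is ≤ 1 (rapidly oscillating u have ∫u²/∫(u')² → 0), and α = 1 would force 0 ≥ (1−c)∫u², impossible since c < 1; so 1−α > 0. By the sharp Poincaré inequality on H^1_0 of an interval of length L, ∫(u')² ≥ (π/L)²∫u² with equality for the first sine mode sin(π(x−x₀)/L) (x₀ the left endpoint), so the inequality holds for all u iff (1−α)(π/L)² ≥ α − c, i.e. α ≤ ((π/L)² + c)/((π/L)² + 1) = (1 + c(L/π)²)/(1 + (L/π)²). (Direct route, valid since c ≤ 0: Poincaré gives c∫u² ≥ c(L/π)²∫(u')², so a(u,u) ≥ (1 + c(L/π)²)∫(u')², while ||u||_{H^1}² ≤ (1 + (L/π)²)∫(u')²; dividing yields the same α.) With (π/L)² = π^2/36 and c = -2/11, the largest admissible constant is α = ((π/L)² + c)/((π/L)² + 1).
Simplifying, α = (-72/11 + π^2)/(π^2 + 36).


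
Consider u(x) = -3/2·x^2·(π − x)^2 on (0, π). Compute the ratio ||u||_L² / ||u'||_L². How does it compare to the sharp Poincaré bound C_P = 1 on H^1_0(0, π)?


||u||_L² / ||u'||_L² = sqrt(3)*π/6 < C_P = 1.

u(x) = -3/2·x^2·(π − x)^2, so u'(x) = 3*x*(x*(π - x) - (x - π)^2).
u(x) = -3/2·x^2·(π − x)^2 vanishes at x = 0 and x = π, so u ∈ H^1_0(0, π). Differentiate via the product rule and integrate the resulting polynomials term by term.
  ∫_0^π u² dx = ∫_0^π (9*x^8/4 - 9*π*x^7 + 27*π^2*x^6/2 - 9*π^3*x^5 + 9*π^4*x^4/4) dx. Term by term:
    ∫_0^π 9*x^8/4 dx = π^9/4;  ∫_0^π -9*π*x^7 dx = -9*π^9/8;  ∫_0^π 27*π^2*x^6/2 dx = 27*π^9/14;
    ∫_0^π -9*π^3*x^5 dx = -3*π^9/2;  ∫_0^π 9*π^4*x^4/4 dx = 9*π^9/20.
  Sum: π^9/4 − 9*π^9/8 + 27*π^9/14 − 3*π^9/2 + 9*π^9/20 = π^9/280.
  ∫_0^π (u')² dx = ∫_0^π (36*x^6 - 108*π*x^5 + 117*π^2*x^4 - 54*π^3*x^3 + 9*π^4*x^2) dx. Term by term:
    ∫_0^π 36*x^6 dx = 36*π^7/7;  ∫_0^π -108*π*x^5 dx = -18*π^7;  ∫_0^π 117*π^2*x^4 dx = 117*π^7/5;
    ∫_0^π -54*π^3*x^3 dx = -27*π^7/2;  ∫_0^π 9*π^4*x^2 dx = 3*π^7.
  Sum: 36*π^7/7 − 18*π^7 + 117*π^7/5 − 27*π^7/2 + 3*π^7 = 3*π^7/70.
∫_0^π u² dx = π^9/280, so ||u||_L² = sqrt(70)*π^(9/2)/140.
∫_0^π (u')² dx = 3*π^7/70, so ||u'||_L² = sqrt(210)*π^(7/2)/70.
Ratio ||u||_L² / ||u'||_L² = sqrt(3)*π/6.
Sharp Poincaré constant on H^1_0(0, π) is C_P = L/π = 1, achieved by sin(x).
A polynomial bump cannot attain the sharp Poincaré constant (only the first sine eigenfunction does), so the ratio is strictly less than C_P, consistent with ||u||_L² ≤ C_P ||u'||_L².


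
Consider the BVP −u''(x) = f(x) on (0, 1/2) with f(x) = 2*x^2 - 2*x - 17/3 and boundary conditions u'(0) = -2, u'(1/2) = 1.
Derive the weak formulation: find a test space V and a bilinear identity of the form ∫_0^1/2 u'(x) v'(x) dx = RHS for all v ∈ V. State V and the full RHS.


V = H^1(0, 1/2) (v unrestricted at boundary; u is determined up to an additive constant); weak form: ∫_0^1/2 u'v' dx = ∫_0^1/2 (2*x^2 - 2*x - 17/3) v dx + v(1/2) + 2·v(0) for all v ∈ V.

Multiply both sides by a test function v and integrate from 0 to 1/2:
  ∫_0^1/2 −u''(x) v(x) dx = ∫_0^1/2 f(x) v(x) dx.
Integrate the LHS by parts once:
  ∫_0^1/2 −u'' v dx = −[u'(x) v(x)]_0^1/2 + ∫_0^1/2 u'(x) v'(x) dx.
Thus ∫_0^1/2 u'(x) v'(x) dx = ∫_0^1/2 f(x) v(x) dx + [u'(x) v(x)]_0^1/2.
Choose V so that boundary terms are either known or forced to vanish.
u has inhomogeneous Neumann u'(0) = -2, u'(1/2) = 1. [u' v]_0^1/2 = (1)·v(1/2) − (-2)·v(0) = v(1/2) + 2·v(0). Take V = H^1(0, 1/2); boundary term becomes part of RHS.
Weak formulation: find u (satisfying any essential BC) such that ∫_0^1/2 u'(x) v'(x) dx = ∫_0^1/2 f v dx + v(1/2) + 2·v(0) for all v ∈ V (Neumann data are natural BCs: they enter the RHS as boundary terms).
Substituting f(x) = 2*x^2 - 2*x - 17/3, the right-hand side is ∫_0^1/2 (2*x^2 - 2*x - 17/3) v dx + v(1/2) + 2·v(0).
Compatibility check (pure Neumann): taking v ≡ 1 ∈ V gives 0 = ∫_0^1/2 f dx + (1) − (-2), i.e. ∫_0^1/2 f dx must equal u'(0) − u'(1/2) = -3. Indeed ∫_0^1/2 (2*x^2 - 2*x - 17/3) dx = -3, so the data are compatible. The solution is then unique only up to an additive constant (fix it e.g. by requiring ∫_0^1/2 u dx = 0).


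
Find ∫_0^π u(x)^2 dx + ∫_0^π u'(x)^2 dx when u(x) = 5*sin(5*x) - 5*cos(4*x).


||u||_{H^1(0,π)}^2 = -8500/9 + 1075*π/2

u'(x) = 20*sin(4*x) + 25*cos(5*x).
Expand u² and (u')² and integrate term by term on (0, π), using: for integers n ≥ 1, ∫_0^π sin²(nx) dx = ∫_0^π cos²(nx) dx = π/2; for n ≠ n', ∫_0^π sin(nx)sin(n'x) dx = ∫_0^π cos(nx)cos(n'x) dx = 0; and by product-to-sum, ∫_0^π sin(nx)cos(n'x) dx = ½∫_0^π [sin((n+n')x) + sin((n−n')x)] dx, which is 0 when n+n' is even and 2n/(n²−n'²) when n+n' is odd (it need not vanish on (0, π)).
  u² squared terms: (-5)²·∫cos(4x)² dx = 25·π/2 = 25*π/2;  (5)²·∫sin(5x)² dx = 25·π/2 = 25*π/2.
  u² cross terms: 2·(-5)·(5)·∫cos(4x)·sin(5x) dx = -50·(10/9) = -500/9.
  So ∫_0^π u² dx = 25*π/2 + 25*π/2 − 500/9 = -500/9 + 25*π.
  (u')² squared terms: (20)²·∫sin(4x)² dx = 400·π/2 = 200*π;  (25)²·∫cos(5x)² dx = 625·π/2 = 625*π/2.
  (u')² cross terms: 2·(20)·(25)·∫sin(4x)·cos(5x) dx = 1000·(-8/9) = -8000/9.
  So ∫_0^π (u')² dx = 200*π + 625*π/2 − 8000/9 = -8000/9 + 1025*π/2.
||u||_{H^1}^2 = (-500/9 + 25*π) + (-8000/9 + 1025*π/2) = -8500/9 + 1075*π/2.


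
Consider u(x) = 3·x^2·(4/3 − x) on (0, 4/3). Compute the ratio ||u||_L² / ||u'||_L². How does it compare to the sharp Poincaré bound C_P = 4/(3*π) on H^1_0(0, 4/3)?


||u||_L² / ||u'||_L² = 2*sqrt(14)/21 < C_P = 4/(3*π).

u(x) = 3·x^2·(4/3 − x), so u'(x) = x*(8 - 9*x).
u(x) = 3·x^2·(4/3 − x) vanishes at x = 0 and x = 4/3, so u ∈ H^1_0(0, 4/3). Differentiate via the product rule and integrate the resulting polynomials term by term.
  ∫_0^4/3 u² dx = ∫_0^4/3 (9*x^6 - 24*x^5 + 16*x^4) dx. Term by term:
    ∫_0^4/3 9*x^6 dx = 16384/1701;  ∫_0^4/3 -24*x^5 dx = -16384/729;  ∫_0^4/3 16*x^4 dx = 16384/1215.
  Sum: 16384/1701 − 16384/729 + 16384/1215 = 16384/25515.
  ∫_0^4/3 (u')² dx = ∫_0^4/3 (81*x^4 - 144*x^3 + 64*x^2) dx. Term by term:
    ∫_0^4/3 81*x^4 dx = 1024/15;  ∫_0^4/3 -144*x^3 dx = -1024/9;  ∫_0^4/3 64*x^2 dx = 4096/81.
  Sum: 1024/15 − 1024/9 + 4096/81 = 2048/405.
∫_0^4/3 u² dx = 16384/25515, so ||u||_L² = 128*sqrt(35)/945.
∫_0^4/3 (u')² dx = 2048/405, so ||u'||_L² = 32*sqrt(10)/45.
Ratio ||u||_L² / ||u'||_L² = 2*sqrt(14)/21.
Sharp Poincaré constant on H^1_0(0, 4/3) is C_P = L/π = 4/(3*π), achieved by sin(3*π/4·x).
A polynomial bump cannot attain the sharp Poincaré constant (only the first sine eigenfunction does), so the ratio is strictly less than C_P, consistent with ||u||_L² ≤ C_P ||u'||_L².


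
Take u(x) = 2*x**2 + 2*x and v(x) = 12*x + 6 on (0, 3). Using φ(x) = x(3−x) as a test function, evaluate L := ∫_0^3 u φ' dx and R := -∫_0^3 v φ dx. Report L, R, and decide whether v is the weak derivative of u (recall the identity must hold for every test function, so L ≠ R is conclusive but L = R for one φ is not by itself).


LHS = -36, RHS = -108. No, v is not the weak derivative of u.

u(x) = 2*x**2 + 2*x, classical derivative u'(x) = 4*x + 2.
φ(x) = x(3−x), so φ'(x) = 3 - 2*x.
Note φ(0) = φ(3) = 0, so the boundary term u·φ vanishes.
LHS = ∫_0^3 u(x) φ'(x) dx = ∫_0^3 (-4*x^3 + 2*x^2 + 6*x) dx. Term by term:
  ∫_0^3 -4*x^3 dx = -81;  ∫_0^3 2*x^2 dx = 18;  ∫_0^3 6*x dx = 27.
Sum: -81 + 18 + 27 = -36.
So LHS = -36.
∫_0^3 v(x) φ(x) dx = ∫_0^3 (-12*x^3 + 30*x^2 + 18*x) dx. Term by term:
  ∫_0^3 -12*x^3 dx = -243;  ∫_0^3 30*x^2 dx = 270;  ∫_0^3 18*x dx = 81.
Sum: -243 + 270 + 81 = 108.
So RHS = -∫_0^3 v(x) φ(x) dx = -108.
LHS − RHS = 72 ≠ 0, so the identity fails.
(For a valid weak derivative the identity must hold for EVERY test function, in particular this one. The failure shows v is NOT the weak derivative of u.)
Correct weak derivative would be u'(x) = 4*x + 2.
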